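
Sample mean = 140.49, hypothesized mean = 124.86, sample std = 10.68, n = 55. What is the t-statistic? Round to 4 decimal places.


t = (xbar - mu0) / (s/sqrt(n))
xbar - mu0 = 140.49 - 124.86 = 15.63
sqrt(55) ≈ 7.41619849
s/sqrt(n) = 10.68 / 7.41619849 ≈ 1.44009091
t = 15.63 / 1.44009091 ≈ 10.853481

10.8535


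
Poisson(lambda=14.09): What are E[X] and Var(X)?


E[X] = Var(X) = lambda = 14.09

14.09, 14.09


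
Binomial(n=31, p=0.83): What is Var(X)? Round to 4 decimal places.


Var = n*p*(1-p) = 31 * 0.83 * 0.17 = 4.3741

4.3741


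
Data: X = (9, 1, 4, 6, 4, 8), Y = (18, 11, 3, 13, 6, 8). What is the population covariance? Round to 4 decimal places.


Cov = (1/n)*sum((xi-xbar)(yi-ybar))
n = 6, xbar = 32/6 = 16/3 ≈ 5.333333, ybar = 59/6 ≈ 9.833333
sum((xi-xbar)(yi-ybar)) = 109/3 ≈ 36.333333
Cov = 36.333333 / 6 = 109/18 ≈ 6.055556

6.0556


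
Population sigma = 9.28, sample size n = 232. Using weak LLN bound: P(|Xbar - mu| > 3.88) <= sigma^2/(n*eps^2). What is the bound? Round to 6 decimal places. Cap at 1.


bound = min(1, sigma^2/(n*eps^2))
sigma^2 = 9.28^2 = 86.1184
n*eps^2 = 232 * 3.88^2 = 232 * 15.0544 = 3492.6208
sigma^2/(n*eps^2) = 86.1184 / 3492.6208 = 232/9409 ≈ 0.02465724

0.024657


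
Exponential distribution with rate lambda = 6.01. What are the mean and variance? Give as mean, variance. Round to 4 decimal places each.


mean = 1/lam, var = 1/lam^2
mean = 1 / 6.01 = 100/601 ≈ 0.166389
lam^2 = 6.01^2 = 36.1201
var = 1 / 36.1201 ≈ 0.027685

0.1664, 0.0277


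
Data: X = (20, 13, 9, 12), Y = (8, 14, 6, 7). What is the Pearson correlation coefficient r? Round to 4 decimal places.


r = sum((xi-xbar)(yi-ybar)) / sqrt(sum((xi-xbar)^2) * sum((yi-ybar)^2))
n = 4, xbar = 54/4 = 13.5, ybar = 35/4 = 8.75
Sxy = sum((xi-xbar)(yi-ybar)) = 7.5
Sxx = sum((xi-xbar)^2) = 65
Syy = sum((yi-ybar)^2) = 38.75
sqrt(Sxx*Syy) ≈ 50.187150
r = Sxy / sqrt(Sxx*Syy) = 7.5 / 50.187150 ≈ 0.149441

0.1494


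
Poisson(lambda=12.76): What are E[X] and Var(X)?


E[X] = Var(X) = lambda = 12.76

12.76, 12.76


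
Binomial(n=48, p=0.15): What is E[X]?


E[X] = n*p = 48 * 0.15 = 7.2

7.2


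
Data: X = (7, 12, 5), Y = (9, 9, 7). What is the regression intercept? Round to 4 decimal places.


a = ybar - b*xbar, where b = sum((xi-xbar)(yi-ybar)) / sum((xi-xbar)^2)
n = 3, xbar = 24/3 = 8, ybar = 25/3 ≈ 8.333333
Sxy = sum((xi-xbar)(yi-ybar)) = 6
Sxx = sum((xi-xbar)^2) = 26
b = Sxy / Sxx = 3/13 ≈ 0.230769
a = 8.333333 - 0.230769 * 8 = 253/39 ≈ 6.487179

6.4872


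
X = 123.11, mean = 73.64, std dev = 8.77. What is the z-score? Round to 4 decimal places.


z = (X - mu) / sigma
X - mu = 123.11 - 73.64 = 49.47
z = 49.47 / 8.77 = 4947/877 ≈ 5.640821

5.6408


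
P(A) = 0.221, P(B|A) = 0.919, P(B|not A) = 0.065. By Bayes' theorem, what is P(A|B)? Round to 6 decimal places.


P(A|B) = P(B|A)*P(A) / P(B), P(B) = P(B|A)*P(A) + P(B|not A)*P(not A)
P(B|A)*P(A) = 0.919 * 0.221 = 0.203099
P(B|not A)*P(not A) = 0.065 * 0.779 = 0.050635
P(B) = 0.203099 + 0.050635 = 0.253734
P(A|B) = 0.203099 / 0.253734 ≈ 0.80044062

0.800441


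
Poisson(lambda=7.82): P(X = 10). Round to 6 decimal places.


P = e^(-lam) * lam^k / k!
e^(-7.82) ≈ 0.0004016217
lam^k = 7.82^10 ≈ 855199681.777648
k! = 10! = 3628800
P = 0.0004016217 * 855199681.777648 / 3628800 ≈ 0.094650

0.094650


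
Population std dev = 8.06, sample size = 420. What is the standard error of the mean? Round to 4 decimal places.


SE = sigma / sqrt(n)
sqrt(420) ≈ 20.493902
SE = 8.06 / 20.493902 ≈ 0.393288

0.3933


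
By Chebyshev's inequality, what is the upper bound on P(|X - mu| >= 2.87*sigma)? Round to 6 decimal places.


P <= 1/k^2
k^2 = 2.87^2 = 8.2369
1/k^2 = 1 / 8.2369 ≈ 0.12140490

0.121405


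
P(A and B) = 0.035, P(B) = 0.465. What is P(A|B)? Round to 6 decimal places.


P(A|B) = P(A and B) / P(B) = 0.035 / 0.465 = 7/93 ≈ 0.07526882

0.075269


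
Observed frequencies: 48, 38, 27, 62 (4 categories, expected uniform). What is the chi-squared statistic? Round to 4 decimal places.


chi2 = sum((O-E)^2/E), E = total/4
total = 175, E = 175/4 = 43.75
(48 - 43.75)^2 / 43.75 = 18.0625 / 43.75 = 289/700 ≈ 0.412857
(38 - 43.75)^2 / 43.75 = 33.0625 / 43.75 = 529/700 ≈ 0.755714
(27 - 43.75)^2 / 43.75 = 280.5625 / 43.75 = 4489/700 ≈ 6.412857
(62 - 43.75)^2 / 43.75 = 333.0625 / 43.75 = 5329/700 ≈ 7.612857
chi2 = 2659/175 ≈ 15.194286

15.1943


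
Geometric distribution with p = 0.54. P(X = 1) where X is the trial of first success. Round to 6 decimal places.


P = (1-p)^(k-1) * p
(1-p)^(k-1) = 0.46^0 = 1
P = 1 * 0.54 = 0.54

0.540000


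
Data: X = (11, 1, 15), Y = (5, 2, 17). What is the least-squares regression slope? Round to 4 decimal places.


b = sum((xi-xbar)(yi-ybar)) / sum((xi-xbar)^2)
n = 3, xbar = 27/3 = 9, ybar = 24/3 = 8
Sxy = sum((xi-xbar)(yi-ybar)) = 96
Sxx = sum((xi-xbar)^2) = 104
b = Sxy / Sxx = 12/13 ≈ 0.923077

0.9231


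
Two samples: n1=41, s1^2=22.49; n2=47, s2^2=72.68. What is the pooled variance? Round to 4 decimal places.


sp^2 = ((n1-1)*s1^2 + (n2-1)*s2^2)/(n1+n2-2)
(n1-1)*s1^2 = 40 * 22.49 = 899.6
(n2-1)*s2^2 = 46 * 72.68 = 3343.28
numerator = 899.6 + 3343.28 = 4242.88
n1+n2-2 = 86
sp^2 = 4242.88 / 86 = 53036/1075 ≈ 49.335814

49.3358


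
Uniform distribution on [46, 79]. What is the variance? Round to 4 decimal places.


Var = (b-a)^2 / 12
(b-a)^2 = (79 - 46)^2 = 1089
Var = 1089/12 = 90.75

90.7500


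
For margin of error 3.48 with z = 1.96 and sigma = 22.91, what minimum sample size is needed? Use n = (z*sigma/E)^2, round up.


z*sigma/E = 1.96 * 22.91 / 3.48 = 3871/300 ≈ 12.903333
(z*sigma/E)^2 ≈ 166.496011
round up: n = 167

167


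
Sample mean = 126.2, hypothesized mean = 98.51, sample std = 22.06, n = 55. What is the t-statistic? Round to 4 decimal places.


t = (xbar - mu0) / (s/sqrt(n))
xbar - mu0 = 126.2 - 98.51 = 27.69
sqrt(55) ≈ 7.41619849
s/sqrt(n) = 22.06 / 7.41619849 ≈ 2.97456979
t = 27.69 / 2.97456979 ≈ 9.308909

9.3089


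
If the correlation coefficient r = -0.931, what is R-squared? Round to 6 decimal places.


R^2 = r^2 = (-0.931)^2 = 0.866761

0.866761


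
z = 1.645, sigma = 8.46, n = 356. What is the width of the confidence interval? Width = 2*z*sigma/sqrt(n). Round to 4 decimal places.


width = 2*z*sigma/sqrt(n)
2*z*sigma = 2 * 1.645 * 8.46 = 27.8334
sqrt(356) ≈ 18.867962
width = 27.8334 / 18.867962 ≈ 1.475167

1.4752


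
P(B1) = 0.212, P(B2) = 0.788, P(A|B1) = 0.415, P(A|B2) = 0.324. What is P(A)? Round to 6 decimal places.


P(A) = P(A|B1)*P(B1) + P(A|B2)*P(B2)
P(A|B1)*P(B1) = 0.415 * 0.212 = 0.08798
P(A|B2)*P(B2) = 0.324 * 0.788 = 0.255312
P(A) = 0.08798 + 0.255312 = 0.343292

0.343292


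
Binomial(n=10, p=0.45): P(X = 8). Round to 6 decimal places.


P = C(n,k) * p^k * (1-p)^(n-k)
C(10,8) = 45
p^k = 0.45^8 ≈ 0.001681513
(1-p)^(n-k) = 0.55^2 = 0.3025
P = 45 * 0.001681513 * 0.3025 ≈ 0.022890

0.022890


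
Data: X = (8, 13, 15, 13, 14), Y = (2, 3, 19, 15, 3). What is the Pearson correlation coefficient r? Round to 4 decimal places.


r = sum((xi-xbar)(yi-ybar)) / sqrt(sum((xi-xbar)^2) * sum((yi-ybar)^2))
n = 5, xbar = 63/5 = 12.6, ybar = 42/5 = 8.4
Sxy = sum((xi-xbar)(yi-ybar)) = 47.8
Sxx = sum((xi-xbar)^2) = 29.2
Syy = sum((yi-ybar)^2) = 255.2
sqrt(Sxx*Syy) ≈ 86.324041
r = Sxy / sqrt(Sxx*Syy) = 47.8 / 86.324041 ≈ 0.553728

0.5537


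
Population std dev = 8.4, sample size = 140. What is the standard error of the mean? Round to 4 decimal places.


SE = sigma / sqrt(n)
sqrt(140) ≈ 11.832160
SE = 8.4 / 11.832160 ≈ 0.709930

0.7099


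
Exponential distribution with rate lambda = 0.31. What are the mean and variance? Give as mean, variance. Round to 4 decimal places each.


mean = 1/lam, var = 1/lam^2
mean = 1 / 0.31 = 100/31 ≈ 3.225806
lam^2 = 0.31^2 = 0.0961
var = 1 / 0.0961 = 10000/961 ≈ 10.405827

3.2258, 10.4058


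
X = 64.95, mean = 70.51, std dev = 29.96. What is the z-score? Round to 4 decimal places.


z = (X - mu) / sigma
X - mu = 64.95 - 70.51 = -5.56
z = -5.56 / 29.96 = -139/749 ≈ -0.185581

-0.1856


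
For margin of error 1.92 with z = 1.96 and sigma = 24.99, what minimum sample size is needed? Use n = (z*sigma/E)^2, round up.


z*sigma/E = 1.96 * 24.99 / 1.92 = 25.510625
(z*sigma/E)^2 ≈ 650.791988
round up: n = 651

651


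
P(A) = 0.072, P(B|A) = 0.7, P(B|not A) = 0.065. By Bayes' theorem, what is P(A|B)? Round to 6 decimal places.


P(A|B) = P(B|A)*P(A) / P(B), P(B) = P(B|A)*P(A) + P(B|not A)*P(not A)
P(B|A)*P(A) = 0.7 * 0.072 = 0.0504
P(B|not A)*P(not A) = 0.065 * 0.928 = 0.06032
P(B) = 0.0504 + 0.06032 = 0.11072
P(A|B) = 0.0504 / 0.11072 = 315/692 ≈ 0.45520231

0.455202


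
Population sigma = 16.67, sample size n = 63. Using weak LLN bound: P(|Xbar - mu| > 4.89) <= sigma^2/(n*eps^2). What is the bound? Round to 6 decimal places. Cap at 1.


bound = min(1, sigma^2/(n*eps^2))
sigma^2 = 16.67^2 = 277.8889
n*eps^2 = 63 * 4.89^2 = 63 * 23.9121 = 1506.4623
sigma^2/(n*eps^2) = 277.8889 / 1506.4623 ≈ 0.18446456

0.184465


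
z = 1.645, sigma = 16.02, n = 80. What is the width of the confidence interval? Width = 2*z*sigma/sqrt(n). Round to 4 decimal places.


width = 2*z*sigma/sqrt(n)
2*z*sigma = 2 * 1.645 * 16.02 = 52.7058
sqrt(80) ≈ 8.944272
width = 52.7058 / 8.944272 ≈ 5.892688

5.8927


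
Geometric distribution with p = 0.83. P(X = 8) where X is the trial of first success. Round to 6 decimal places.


P = (1-p)^(k-1) * p
(1-p)^(k-1) = 0.17^7 ≈ 0.000004103387
P = 0.000004103387 * 0.83 ≈ 0.000003405811

0.000003


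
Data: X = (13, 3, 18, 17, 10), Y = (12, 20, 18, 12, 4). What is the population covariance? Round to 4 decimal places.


Cov = (1/n)*sum((xi-xbar)(yi-ybar))
n = 5, xbar = 61/5 = 12.2, ybar = 66/5 = 13.2
sum((xi-xbar)(yi-ybar)) = -21.2
Cov = -21.2 / 5 = -4.24

-4.2400


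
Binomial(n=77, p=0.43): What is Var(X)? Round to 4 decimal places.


Var = n*p*(1-p) = 77 * 0.43 * 0.57 = 18.8727

18.8727


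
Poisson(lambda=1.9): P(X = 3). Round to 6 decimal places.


P = e^(-lam) * lam^k / k!
e^(-1.9) ≈ 0.1495686
lam^k = 1.9^3 = 6.859
k! = 3! = 6
P = 0.1495686 * 6.859 / 6 ≈ 0.170982

0.170982


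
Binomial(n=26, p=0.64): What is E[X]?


E[X] = n*p = 26 * 0.64 = 16.64

16.64


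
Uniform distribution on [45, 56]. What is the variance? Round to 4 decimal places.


Var = (b-a)^2 / 12
(b-a)^2 = (56 - 45)^2 = 121
Var = 121/12 ≈ 10.083333

10.0833


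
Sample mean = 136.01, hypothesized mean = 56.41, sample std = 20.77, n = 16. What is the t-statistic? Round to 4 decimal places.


t = (xbar - mu0) / (s/sqrt(n))
xbar - mu0 = 136.01 - 56.41 = 79.6
sqrt(16) = 4
s/sqrt(n) = 20.77 / 4 = 5.1925
t = 79.6 / 5.1925 = 31840/2077 ≈ 15.329803

15.3298


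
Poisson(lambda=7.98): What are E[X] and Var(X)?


E[X] = Var(X) = lambda = 7.98

7.98, 7.98


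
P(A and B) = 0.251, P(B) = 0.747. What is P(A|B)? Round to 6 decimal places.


P(A|B) = P(A and B) / P(B) = 0.251 / 0.747 = 251/747 ≈ 0.33601071

0.336011


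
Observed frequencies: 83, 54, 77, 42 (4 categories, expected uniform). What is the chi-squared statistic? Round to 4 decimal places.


chi2 = sum((O-E)^2/E), E = total/4
total = 256, E = 256/4 = 64
(83 - 64)^2 / 64 = 361 / 64 = 5.640625
(54 - 64)^2 / 64 = 100 / 64 = 1.5625
(77 - 64)^2 / 64 = 169 / 64 = 2.640625
(42 - 64)^2 / 64 = 484 / 64 = 7.5625
chi2 = 17.40625

17.4063


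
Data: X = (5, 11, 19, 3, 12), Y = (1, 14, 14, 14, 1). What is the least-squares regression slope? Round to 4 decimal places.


b = sum((xi-xbar)(yi-ybar)) / sum((xi-xbar)^2)
n = 5, xbar = 50/5 = 10, ybar = 44/5 = 8.8
Sxy = sum((xi-xbar)(yi-ybar)) = 39
Sxx = sum((xi-xbar)^2) = 160
b = Sxy / Sxx = 0.24375

0.2438


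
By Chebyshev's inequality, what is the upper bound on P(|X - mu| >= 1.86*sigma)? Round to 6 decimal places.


P <= 1/k^2
k^2 = 1.86^2 = 3.4596
1/k^2 = 1 / 3.4596 = 2500/8649 ≈ 0.28905076

0.289051


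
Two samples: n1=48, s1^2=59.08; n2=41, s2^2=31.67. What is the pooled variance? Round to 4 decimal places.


sp^2 = ((n1-1)*s1^2 + (n2-1)*s2^2)/(n1+n2-2)
(n1-1)*s1^2 = 47 * 59.08 = 2776.76
(n2-1)*s2^2 = 40 * 31.67 = 1266.8
numerator = 2776.76 + 1266.8 = 4043.56
n1+n2-2 = 87
sp^2 = 4043.56 / 87 = 101089/2175 ≈ 46.477701

46.4777


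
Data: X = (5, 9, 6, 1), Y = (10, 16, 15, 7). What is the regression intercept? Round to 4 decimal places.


a = ybar - b*xbar, where b = sum((xi-xbar)(yi-ybar)) / sum((xi-xbar)^2)
n = 4, xbar = 21/4 = 5.25, ybar = 48/4 = 12
Sxy = sum((xi-xbar)(yi-ybar)) = 39
Sxx = sum((xi-xbar)^2) = 32.75
b = Sxy / Sxx = 156/131 ≈ 1.190840
a = 12 - 1.190840 * 5.25 = 753/131 ≈ 5.748092

5.7481


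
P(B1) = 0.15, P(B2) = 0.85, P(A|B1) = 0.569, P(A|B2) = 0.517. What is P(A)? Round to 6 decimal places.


P(A) = P(A|B1)*P(B1) + P(A|B2)*P(B2)
P(A|B1)*P(B1) = 0.569 * 0.15 = 0.08535
P(A|B2)*P(B2) = 0.517 * 0.85 = 0.43945
P(A) = 0.08535 + 0.43945 = 0.5248

0.524800


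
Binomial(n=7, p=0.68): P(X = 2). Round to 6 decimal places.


P = C(n,k) * p^k * (1-p)^(n-k)
C(7,2) = 21
p^k = 0.68^2 = 0.4624
(1-p)^(n-k) = 0.32^5 ≈ 0.003355443
P = 21 * 0.4624 * 0.003355443 ≈ 0.032583

0.032583


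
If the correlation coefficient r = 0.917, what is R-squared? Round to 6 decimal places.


R^2 = r^2 = (0.917)^2 = 0.840889

0.840889


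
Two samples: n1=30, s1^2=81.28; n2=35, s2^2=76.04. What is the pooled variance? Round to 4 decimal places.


sp^2 = ((n1-1)*s1^2 + (n2-1)*s2^2)/(n1+n2-2)
(n1-1)*s1^2 = 29 * 81.28 = 2357.12
(n2-1)*s2^2 = 34 * 76.04 = 2585.36
numerator = 2357.12 + 2585.36 = 4942.48
n1+n2-2 = 63
sp^2 = 4942.48 / 63 = 123562/1575 ≈ 78.452063

78.4521


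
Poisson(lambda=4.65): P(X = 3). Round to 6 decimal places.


P = e^(-lam) * lam^k / k!
e^(-4.65) ≈ 0.009561602
lam^k = 4.65^3 = 100.544625
k! = 3! = 6
P = 0.009561602 * 100.544625 / 6 ≈ 0.160228

0.160228


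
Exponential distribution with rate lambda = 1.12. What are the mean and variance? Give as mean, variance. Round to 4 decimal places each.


mean = 1/lam, var = 1/lam^2
mean = 1 / 1.12 = 25/28 ≈ 0.892857
lam^2 = 1.12^2 = 1.2544
var = 1 / 1.2544 = 625/784 ≈ 0.797194

0.8929, 0.7972


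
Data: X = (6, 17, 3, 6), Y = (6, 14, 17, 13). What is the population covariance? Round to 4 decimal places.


Cov = (1/n)*sum((xi-xbar)(yi-ybar))
n = 4, xbar = 32/4 = 8, ybar = 50/4 = 12.5
sum((xi-xbar)(yi-ybar)) = 3
Cov = 3 / 4 = 0.75

0.7500


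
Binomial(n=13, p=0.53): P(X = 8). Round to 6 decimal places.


P = C(n,k) * p^k * (1-p)^(n-k)
C(13,8) = 1287
p^k = 0.53^8 ≈ 0.006225969
(1-p)^(n-k) = 0.47^5 ≈ 0.02293450
P = 1287 * 0.006225969 * 0.02293450 ≈ 0.183770

0.183770


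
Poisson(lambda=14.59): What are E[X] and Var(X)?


E[X] = Var(X) = lambda = 14.59

14.59, 14.59


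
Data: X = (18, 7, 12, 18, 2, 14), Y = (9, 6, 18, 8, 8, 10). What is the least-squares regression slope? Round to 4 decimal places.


b = sum((xi-xbar)(yi-ybar)) / sum((xi-xbar)^2)
n = 6, xbar = 71/6 ≈ 11.833333, ybar = 59/6 ≈ 9.833333
Sxy = sum((xi-xbar)(yi-ybar)) = 131/6 ≈ 21.833333
Sxx = sum((xi-xbar)^2) = 1205/6 ≈ 200.833333
b = Sxy / Sxx = 131/1205 ≈ 0.108714

0.1087


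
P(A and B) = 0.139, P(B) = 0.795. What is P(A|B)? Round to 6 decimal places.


P(A|B) = P(A and B) / P(B) = 0.139 / 0.795 = 139/795 ≈ 0.17484277

0.174843


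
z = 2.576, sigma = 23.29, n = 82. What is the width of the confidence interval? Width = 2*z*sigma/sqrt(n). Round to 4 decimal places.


width = 2*z*sigma/sqrt(n)
2*z*sigma = 2 * 2.576 * 23.29 = 119.99008
sqrt(82) ≈ 9.055385
width = 119.99008 / 9.055385 ≈ 13.250688

13.2507


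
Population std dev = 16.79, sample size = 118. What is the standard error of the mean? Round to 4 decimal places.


SE = sigma / sqrt(n)
sqrt(118) ≈ 10.862780
SE = 16.79 / 10.862780 ≈ 1.545645

1.5456


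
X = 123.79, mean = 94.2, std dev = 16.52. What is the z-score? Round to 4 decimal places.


z = (X - mu) / sigma
X - mu = 123.79 - 94.2 = 29.59
z = 29.59 / 16.52 = 2959/1652 ≈ 1.791162

1.7912


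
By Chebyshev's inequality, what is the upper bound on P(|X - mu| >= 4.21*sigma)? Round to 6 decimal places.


P <= 1/k^2
k^2 = 4.21^2 = 17.7241
1/k^2 = 1 / 17.7241 ≈ 0.05642035

0.056420


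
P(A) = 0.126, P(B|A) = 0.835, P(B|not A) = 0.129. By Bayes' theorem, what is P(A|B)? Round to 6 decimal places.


P(A|B) = P(B|A)*P(A) / P(B), P(B) = P(B|A)*P(A) + P(B|not A)*P(not A)
P(B|A)*P(A) = 0.835 * 0.126 = 0.10521
P(B|not A)*P(not A) = 0.129 * 0.874 = 0.112746
P(B) = 0.10521 + 0.112746 = 0.217956
P(A|B) = 0.10521 / 0.217956 ≈ 0.48271211

0.482712


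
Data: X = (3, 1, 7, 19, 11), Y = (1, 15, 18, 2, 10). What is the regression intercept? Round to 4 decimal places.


a = ybar - b*xbar, where b = sum((xi-xbar)(yi-ybar)) / sum((xi-xbar)^2)
n = 5, xbar = 41/5 = 8.2, ybar = 46/5 = 9.2
Sxy = sum((xi-xbar)(yi-ybar)) = -85.2
Sxx = sum((xi-xbar)^2) = 204.8
b = Sxy / Sxx = -213/512 ≈ -0.416016
a = 9.2 - (-0.416016) * 8.2 = 6457/512 ≈ 12.611328

12.6113


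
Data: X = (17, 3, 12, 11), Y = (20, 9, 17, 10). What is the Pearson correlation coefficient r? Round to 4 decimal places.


r = sum((xi-xbar)(yi-ybar)) / sqrt(sum((xi-xbar)^2) * sum((yi-ybar)^2))
n = 4, xbar = 43/4 = 10.75, ybar = 56/4 = 14
Sxy = sum((xi-xbar)(yi-ybar)) = 79
Sxx = sum((xi-xbar)^2) = 100.75
Syy = sum((yi-ybar)^2) = 86
sqrt(Sxx*Syy) ≈ 93.083296
r = Sxy / sqrt(Sxx*Syy) = 79 / 93.083296 ≈ 0.848702

0.8487


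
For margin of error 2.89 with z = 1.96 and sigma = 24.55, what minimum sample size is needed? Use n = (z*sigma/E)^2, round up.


z*sigma/E = 1.96 * 24.55 / 2.89 = 24059/1445 ≈ 16.649827
(z*sigma/E)^2 ≈ 277.216739
round up: n = 278

278


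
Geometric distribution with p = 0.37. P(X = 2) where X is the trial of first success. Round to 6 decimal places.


P = (1-p)^(k-1) * p
(1-p)^(k-1) = 0.63^1 = 0.63
P = 0.63 * 0.37 = 0.2331

0.233100


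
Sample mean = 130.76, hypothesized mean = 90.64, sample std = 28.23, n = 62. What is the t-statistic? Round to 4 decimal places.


t = (xbar - mu0) / (s/sqrt(n))
xbar - mu0 = 130.76 - 90.64 = 40.12
sqrt(62) ≈ 7.87400787
s/sqrt(n) = 28.23 / 7.87400787 ≈ 3.58521359
t = 40.12 / 3.58521359 ≈ 11.190407

11.1904


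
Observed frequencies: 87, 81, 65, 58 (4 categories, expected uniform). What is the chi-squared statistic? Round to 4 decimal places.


chi2 = sum((O-E)^2/E), E = total/4
total = 291, E = 291/4 = 72.75
(87 - 72.75)^2 / 72.75 = 203.0625 / 72.75 = 1083/388 ≈ 2.791237
(81 - 72.75)^2 / 72.75 = 68.0625 / 72.75 = 363/388 ≈ 0.935567
(65 - 72.75)^2 / 72.75 = 60.0625 / 72.75 = 961/1164 ≈ 0.825601
(58 - 72.75)^2 / 72.75 = 217.5625 / 72.75 = 3481/1164 ≈ 2.990550
chi2 = 2195/291 ≈ 7.542955

7.5430


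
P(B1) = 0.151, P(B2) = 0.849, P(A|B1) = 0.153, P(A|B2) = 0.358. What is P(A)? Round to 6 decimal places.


P(A) = P(A|B1)*P(B1) + P(A|B2)*P(B2)
P(A|B1)*P(B1) = 0.153 * 0.151 = 0.023103
P(A|B2)*P(B2) = 0.358 * 0.849 = 0.303942
P(A) = 0.023103 + 0.303942 = 0.327045

0.327045


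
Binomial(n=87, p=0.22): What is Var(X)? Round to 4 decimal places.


Var = n*p*(1-p) = 87 * 0.22 * 0.78 = 14.9292

14.9292


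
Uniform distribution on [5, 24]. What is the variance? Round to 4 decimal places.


Var = (b-a)^2 / 12
(b-a)^2 = (24 - 5)^2 = 361
Var = 361/12 ≈ 30.083333

30.0833


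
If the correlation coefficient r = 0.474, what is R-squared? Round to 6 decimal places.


R^2 = r^2 = (0.474)^2 = 0.224676

0.224676


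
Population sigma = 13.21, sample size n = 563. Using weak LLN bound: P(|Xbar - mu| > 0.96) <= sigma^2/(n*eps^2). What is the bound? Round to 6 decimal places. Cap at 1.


bound = min(1, sigma^2/(n*eps^2))
sigma^2 = 13.21^2 = 174.5041
n*eps^2 = 563 * 0.96^2 = 563 * 0.9216 = 518.8608
sigma^2/(n*eps^2) = 174.5041 / 518.8608 ≈ 0.33632161

0.336322


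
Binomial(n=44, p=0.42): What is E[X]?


E[X] = n*p = 44 * 0.42 = 18.48

18.48


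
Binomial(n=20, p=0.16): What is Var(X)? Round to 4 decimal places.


Var = n*p*(1-p) = 20 * 0.16 * 0.84 = 2.688

2.6880


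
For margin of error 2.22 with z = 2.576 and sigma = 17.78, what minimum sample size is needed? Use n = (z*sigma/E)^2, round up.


z*sigma/E = 2.576 * 17.78 / 2.22 ≈ 20.631207
(z*sigma/E)^2 ≈ 425.646711
round up: n = 426

426


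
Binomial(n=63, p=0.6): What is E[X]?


E[X] = n*p = 63 * 0.6 = 37.8

37.8


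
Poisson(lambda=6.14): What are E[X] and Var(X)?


E[X] = Var(X) = lambda = 6.14

6.14, 6.14


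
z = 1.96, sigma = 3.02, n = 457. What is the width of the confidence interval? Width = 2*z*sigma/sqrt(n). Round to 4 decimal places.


width = 2*z*sigma/sqrt(n)
2*z*sigma = 2 * 1.96 * 3.02 = 11.8384
sqrt(457) ≈ 21.377558
width = 11.8384 / 21.377558 ≈ 0.553777

0.5538


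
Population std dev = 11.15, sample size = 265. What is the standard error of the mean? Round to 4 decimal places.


SE = sigma / sqrt(n)
sqrt(265) ≈ 16.278821
SE = 11.15 / 16.278821 ≈ 0.684939

0.6849


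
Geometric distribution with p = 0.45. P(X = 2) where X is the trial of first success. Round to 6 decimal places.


P = (1-p)^(k-1) * p
(1-p)^(k-1) = 0.55^1 = 0.55
P = 0.55 * 0.45 = 0.2475

0.247500


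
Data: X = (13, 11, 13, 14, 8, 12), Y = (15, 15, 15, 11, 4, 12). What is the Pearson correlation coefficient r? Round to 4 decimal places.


r = sum((xi-xbar)(yi-ybar)) / sqrt(sum((xi-xbar)^2) * sum((yi-ybar)^2))
n = 6, xbar = 71/6 ≈ 11.833333, ybar = 72/6 = 12
Sxy = sum((xi-xbar)(yi-ybar)) = 33
Sxx = sum((xi-xbar)^2) = 137/6 ≈ 22.833333
Syy = sum((yi-ybar)^2) = 92
sqrt(Sxx*Syy) ≈ 45.833030
r = Sxy / sqrt(Sxx*Syy) = 33 / 45.833030 ≈ 0.720005

0.7200


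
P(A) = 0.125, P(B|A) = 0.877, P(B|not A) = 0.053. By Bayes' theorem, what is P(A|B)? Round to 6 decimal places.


P(A|B) = P(B|A)*P(A) / P(B), P(B) = P(B|A)*P(A) + P(B|not A)*P(not A)
P(B|A)*P(A) = 0.877 * 0.125 = 0.109625
P(B|not A)*P(not A) = 0.053 * 0.875 = 0.046375
P(B) = 0.109625 + 0.046375 = 0.156
P(A|B) = 0.109625 / 0.156 = 877/1248 ≈ 0.70272436

0.702724


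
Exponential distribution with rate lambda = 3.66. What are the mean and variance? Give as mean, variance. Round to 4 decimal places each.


mean = 1/lam, var = 1/lam^2
mean = 1 / 3.66 = 50/183 ≈ 0.273224
lam^2 = 3.66^2 = 13.3956
var = 1 / 13.3956 ≈ 0.074651

0.2732, 0.0747


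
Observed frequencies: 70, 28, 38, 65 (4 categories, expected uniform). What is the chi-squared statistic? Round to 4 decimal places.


chi2 = sum((O-E)^2/E), E = total/4
total = 201, E = 201/4 = 50.25
(70 - 50.25)^2 / 50.25 = 390.0625 / 50.25 = 6241/804 ≈ 7.762438
(28 - 50.25)^2 / 50.25 = 495.0625 / 50.25 = 7921/804 ≈ 9.851990
(38 - 50.25)^2 / 50.25 = 150.0625 / 50.25 = 2401/804 ≈ 2.986318
(65 - 50.25)^2 / 50.25 = 217.5625 / 50.25 = 3481/804 ≈ 4.329602
chi2 = 5011/201 ≈ 24.930348

24.9303


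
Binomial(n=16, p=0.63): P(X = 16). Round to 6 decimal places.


P = C(n,k) * p^k * (1-p)^(n-k)
C(16,16) = 1
p^k = 0.63^16 ≈ 0.0006158129
(1-p)^(n-k) = 0.37^0 = 1
P = 1 * 0.0006158129 * 1 ≈ 0.000616

0.000616


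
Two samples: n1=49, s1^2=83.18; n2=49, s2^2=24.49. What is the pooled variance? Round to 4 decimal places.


sp^2 = ((n1-1)*s1^2 + (n2-1)*s2^2)/(n1+n2-2)
(n1-1)*s1^2 = 48 * 83.18 = 3992.64
(n2-1)*s2^2 = 48 * 24.49 = 1175.52
numerator = 3992.64 + 1175.52 = 5168.16
n1+n2-2 = 96
sp^2 = 5168.16 / 96 = 53.835

53.8350


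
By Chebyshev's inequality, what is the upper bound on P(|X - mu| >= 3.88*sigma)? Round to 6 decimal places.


P <= 1/k^2
k^2 = 3.88^2 = 15.0544
1/k^2 = 1 / 15.0544 = 625/9409 ≈ 0.06642576

0.066426


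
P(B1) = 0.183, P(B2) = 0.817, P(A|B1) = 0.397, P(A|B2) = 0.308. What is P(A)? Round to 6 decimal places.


P(A) = P(A|B1)*P(B1) + P(A|B2)*P(B2)
P(A|B1)*P(B1) = 0.397 * 0.183 = 0.072651
P(A|B2)*P(B2) = 0.308 * 0.817 = 0.251636
P(A) = 0.072651 + 0.251636 = 0.324287

0.324287


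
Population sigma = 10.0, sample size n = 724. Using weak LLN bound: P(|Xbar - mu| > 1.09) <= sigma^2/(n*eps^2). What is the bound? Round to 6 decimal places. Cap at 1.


bound = min(1, sigma^2/(n*eps^2))
sigma^2 = 10.0^2 = 100
n*eps^2 = 724 * 1.09^2 = 724 * 1.1881 = 860.1844
sigma^2/(n*eps^2) = 100 / 860.1844 ≈ 0.11625414

0.116254


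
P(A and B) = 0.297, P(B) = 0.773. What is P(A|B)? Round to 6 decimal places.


P(A|B) = P(A and B) / P(B) = 0.297 / 0.773 = 297/773 ≈ 0.38421734

0.384217


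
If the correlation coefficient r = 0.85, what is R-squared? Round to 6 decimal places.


R^2 = r^2 = (0.85)^2 = 0.7225

0.722500


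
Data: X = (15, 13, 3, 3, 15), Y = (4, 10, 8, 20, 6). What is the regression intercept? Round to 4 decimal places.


a = ybar - b*xbar, where b = sum((xi-xbar)(yi-ybar)) / sum((xi-xbar)^2)
n = 5, xbar = 49/5 = 9.8, ybar = 48/5 = 9.6
Sxy = sum((xi-xbar)(yi-ybar)) = -106.4
Sxx = sum((xi-xbar)^2) = 156.8
b = Sxy / Sxx = -19/28 ≈ -0.678571
a = 9.6 - (-0.678571) * 9.8 = 16.25

16.2500


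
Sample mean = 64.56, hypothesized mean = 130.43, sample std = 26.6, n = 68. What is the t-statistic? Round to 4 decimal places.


t = (xbar - mu0) / (s/sqrt(n))
xbar - mu0 = 64.56 - 130.43 = -65.87
sqrt(68) ≈ 8.24621125
s/sqrt(n) = 26.6 / 8.24621125 ≈ 3.22572381
t = -65.87 / 3.22572381 ≈ -20.420223

-20.4202


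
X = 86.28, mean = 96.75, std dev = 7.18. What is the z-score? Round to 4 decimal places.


z = (X - mu) / sigma
X - mu = 86.28 - 96.75 = -10.47
z = -10.47 / 7.18 = -1047/718 ≈ -1.458217

-1.4582


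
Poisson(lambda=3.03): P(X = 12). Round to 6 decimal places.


P = e^(-lam) * lam^k / k!
e^(-3.03) ≈ 0.04831564
lam^k = 3.03^12 ≈ 598841.020838
k! = 12! = 479001600
P = 0.04831564 * 598841.020838 / 479001600 ≈ 0.000060

0.000060


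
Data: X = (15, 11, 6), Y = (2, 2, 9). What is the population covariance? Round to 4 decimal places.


Cov = (1/n)*sum((xi-xbar)(yi-ybar))
n = 3, xbar = 32/3 ≈ 10.666667, ybar = 13/3 ≈ 4.333333
sum((xi-xbar)(yi-ybar)) = -98/3 ≈ -32.666667
Cov = -32.666667 / 3 = -98/9 ≈ -10.888889

-10.8889


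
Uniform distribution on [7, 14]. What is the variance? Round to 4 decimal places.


Var = (b-a)^2 / 12
(b-a)^2 = (14 - 7)^2 = 49
Var = 49/12 ≈ 4.083333

4.0833


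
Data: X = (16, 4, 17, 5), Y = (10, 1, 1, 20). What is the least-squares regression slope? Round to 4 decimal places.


b = sum((xi-xbar)(yi-ybar)) / sum((xi-xbar)^2)
n = 4, xbar = 42/4 = 10.5, ybar = 32/4 = 8
Sxy = sum((xi-xbar)(yi-ybar)) = -55
Sxx = sum((xi-xbar)^2) = 145
b = Sxy / Sxx = -11/29 ≈ -0.379310

-0.3793


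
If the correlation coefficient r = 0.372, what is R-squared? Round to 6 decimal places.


R^2 = r^2 = (0.372)^2 = 0.138384

0.138384


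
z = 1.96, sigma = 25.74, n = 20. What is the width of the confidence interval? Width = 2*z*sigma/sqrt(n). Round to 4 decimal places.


width = 2*z*sigma/sqrt(n)
2*z*sigma = 2 * 1.96 * 25.74 = 100.9008
sqrt(20) ≈ 4.472136
width = 100.9008 / 4.472136 ≈ 22.562105

22.5621


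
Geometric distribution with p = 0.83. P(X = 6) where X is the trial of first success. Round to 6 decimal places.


P = (1-p)^(k-1) * p
(1-p)^(k-1) = 0.17^5 = 0.0001419857
P = 0.0001419857 * 0.83 ≈ 0.0001178481

0.000118


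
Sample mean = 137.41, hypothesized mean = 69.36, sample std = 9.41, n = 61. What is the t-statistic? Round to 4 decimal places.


t = (xbar - mu0) / (s/sqrt(n))
xbar - mu0 = 137.41 - 69.36 = 68.05
sqrt(61) ≈ 7.81024968
s/sqrt(n) = 9.41 / 7.81024968 ≈ 1.20482704
t = 68.05 / 1.20482704 ≈ 56.481136

56.4811


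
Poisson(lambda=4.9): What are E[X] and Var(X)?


E[X] = Var(X) = lambda = 4.9

4.9, 4.9


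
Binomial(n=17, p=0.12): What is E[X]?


E[X] = n*p = 17 * 0.12 = 2.04

2.04


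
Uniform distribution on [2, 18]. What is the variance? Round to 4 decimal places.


Var = (b-a)^2 / 12
(b-a)^2 = (18 - 2)^2 = 256
Var = 256/12 ≈ 21.333333

21.3333


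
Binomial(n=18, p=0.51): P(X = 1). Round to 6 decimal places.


P = C(n,k) * p^k * (1-p)^(n-k)
C(18,1) = 18
p^k = 0.51^1 = 0.51
(1-p)^(n-k) = 0.49^17 ≈ 0.000005411696
P = 18 * 0.51 * 0.000005411696 ≈ 0.000050

0.000050


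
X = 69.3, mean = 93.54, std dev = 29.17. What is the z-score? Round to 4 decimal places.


z = (X - mu) / sigma
X - mu = 69.3 - 93.54 = -24.24
z = -24.24 / 29.17 = -2424/2917 ≈ -0.830991

-0.8310


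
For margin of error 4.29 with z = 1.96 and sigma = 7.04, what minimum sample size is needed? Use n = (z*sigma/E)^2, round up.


z*sigma/E = 1.96 * 7.04 / 4.29 = 3136/975 ≈ 3.216410
(z*sigma/E)^2 ≈ 10.345295
round up: n = 11

11


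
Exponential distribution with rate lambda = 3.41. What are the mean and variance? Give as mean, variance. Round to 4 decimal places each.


mean = 1/lam, var = 1/lam^2
mean = 1 / 3.41 = 100/341 ≈ 0.293255
lam^2 = 3.41^2 = 11.6281
var = 1 / 11.6281 ≈ 0.085999

0.2933, 0.0860


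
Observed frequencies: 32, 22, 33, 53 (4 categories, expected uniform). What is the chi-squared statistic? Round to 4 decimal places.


chi2 = sum((O-E)^2/E), E = total/4
total = 140, E = 140/4 = 35
(32 - 35)^2 / 35 = 9 / 35 = 9/35 ≈ 0.257143
(22 - 35)^2 / 35 = 169 / 35 = 169/35 ≈ 4.828571
(33 - 35)^2 / 35 = 4 / 35 = 4/35 ≈ 0.114286
(53 - 35)^2 / 35 = 324 / 35 = 324/35 ≈ 9.257143
chi2 = 506/35 ≈ 14.457143

14.4571


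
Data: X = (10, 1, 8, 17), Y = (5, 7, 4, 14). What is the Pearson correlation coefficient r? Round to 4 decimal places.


r = sum((xi-xbar)(yi-ybar)) / sqrt(sum((xi-xbar)^2) * sum((yi-ybar)^2))
n = 4, xbar = 36/4 = 9, ybar = 30/4 = 7.5
Sxy = sum((xi-xbar)(yi-ybar)) = 57
Sxx = sum((xi-xbar)^2) = 130
Syy = sum((yi-ybar)^2) = 61
sqrt(Sxx*Syy) ≈ 89.050547
r = Sxy / sqrt(Sxx*Syy) = 57 / 89.050547 ≈ 0.640086

0.6401


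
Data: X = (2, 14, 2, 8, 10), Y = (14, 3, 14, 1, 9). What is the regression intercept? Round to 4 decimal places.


a = ybar - b*xbar, where b = sum((xi-xbar)(yi-ybar)) / sum((xi-xbar)^2)
n = 5, xbar = 36/5 = 7.2, ybar = 41/5 = 8.2
Sxy = sum((xi-xbar)(yi-ybar)) = -99.2
Sxx = sum((xi-xbar)^2) = 108.8
b = Sxy / Sxx = -31/34 ≈ -0.911765
a = 8.2 - (-0.911765) * 7.2 = 251/17 ≈ 14.764706

14.7647


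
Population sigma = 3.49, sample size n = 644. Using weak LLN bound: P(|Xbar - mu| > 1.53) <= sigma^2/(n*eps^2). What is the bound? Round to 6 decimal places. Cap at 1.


bound = min(1, sigma^2/(n*eps^2))
sigma^2 = 3.49^2 = 12.1801
n*eps^2 = 644 * 1.53^2 = 644 * 2.3409 = 1507.5396
sigma^2/(n*eps^2) = 12.1801 / 1507.5396 ≈ 0.00807946

0.008079


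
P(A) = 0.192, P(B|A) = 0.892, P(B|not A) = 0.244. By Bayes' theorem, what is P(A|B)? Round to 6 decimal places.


P(A|B) = P(B|A)*P(A) / P(B), P(B) = P(B|A)*P(A) + P(B|not A)*P(not A)
P(B|A)*P(A) = 0.892 * 0.192 = 0.171264
P(B|not A)*P(not A) = 0.244 * 0.808 = 0.197152
P(B) = 0.171264 + 0.197152 = 0.368416
P(A|B) = 0.171264 / 0.368416 ≈ 0.46486580

0.464866


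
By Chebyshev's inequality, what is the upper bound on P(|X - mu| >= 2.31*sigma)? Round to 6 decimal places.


P <= 1/k^2
k^2 = 2.31^2 = 5.3361
1/k^2 = 1 / 5.3361 ≈ 0.18740278

0.187403


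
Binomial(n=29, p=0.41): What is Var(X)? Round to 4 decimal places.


Var = n*p*(1-p) = 29 * 0.41 * 0.59 = 7.0151

7.0151


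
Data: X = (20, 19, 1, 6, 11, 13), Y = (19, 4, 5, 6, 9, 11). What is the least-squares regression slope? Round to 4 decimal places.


b = sum((xi-xbar)(yi-ybar)) / sum((xi-xbar)^2)
n = 6, xbar = 70/6 = 35/3 ≈ 11.666667, ybar = 54/6 = 9
Sxy = sum((xi-xbar)(yi-ybar)) = 109
Sxx = sum((xi-xbar)^2) = 814/3 ≈ 271.333333
b = Sxy / Sxx = 327/814 ≈ 0.401720

0.4017


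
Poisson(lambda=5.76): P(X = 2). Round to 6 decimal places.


P = e^(-lam) * lam^k / k!
e^(-5.76) ≈ 0.003151112
lam^k = 5.76^2 = 33.1776
k! = 2! = 2
P = 0.003151112 * 33.1776 / 2 ≈ 0.052273

0.052273


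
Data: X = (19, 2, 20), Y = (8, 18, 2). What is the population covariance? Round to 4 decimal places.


Cov = (1/n)*sum((xi-xbar)(yi-ybar))
n = 3, xbar = 41/3 ≈ 13.666667, ybar = 28/3 ≈ 9.333333
sum((xi-xbar)(yi-ybar)) = -464/3 ≈ -154.666667
Cov = -154.666667 / 3 = -464/9 ≈ -51.555556

-51.5556


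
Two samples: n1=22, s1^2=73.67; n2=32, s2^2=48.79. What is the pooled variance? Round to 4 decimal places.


sp^2 = ((n1-1)*s1^2 + (n2-1)*s2^2)/(n1+n2-2)
(n1-1)*s1^2 = 21 * 73.67 = 1547.07
(n2-1)*s2^2 = 31 * 48.79 = 1512.49
numerator = 1547.07 + 1512.49 = 3059.56
n1+n2-2 = 52
sp^2 = 3059.56 / 52 = 76489/1300 ≈ 58.837692

58.8377


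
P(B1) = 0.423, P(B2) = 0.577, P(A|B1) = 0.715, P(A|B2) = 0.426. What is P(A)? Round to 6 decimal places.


P(A) = P(A|B1)*P(B1) + P(A|B2)*P(B2)
P(A|B1)*P(B1) = 0.715 * 0.423 = 0.302445
P(A|B2)*P(B2) = 0.426 * 0.577 = 0.245802
P(A) = 0.302445 + 0.245802 = 0.548247

0.548247


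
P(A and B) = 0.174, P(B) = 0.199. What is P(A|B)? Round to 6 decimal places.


P(A|B) = P(A and B) / P(B) = 0.174 / 0.199 = 174/199 ≈ 0.87437186

0.874372


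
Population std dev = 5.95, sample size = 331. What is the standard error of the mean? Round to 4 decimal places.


SE = sigma / sqrt(n)
sqrt(331) ≈ 18.193405
SE = 5.95 / 18.193405 ≈ 0.327042

0.3270


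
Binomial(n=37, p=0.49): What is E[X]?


E[X] = n*p = 37 * 0.49 = 18.13

18.13


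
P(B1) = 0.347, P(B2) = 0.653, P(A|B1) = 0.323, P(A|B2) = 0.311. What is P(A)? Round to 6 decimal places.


P(A) = P(A|B1)*P(B1) + P(A|B2)*P(B2)
P(A|B1)*P(B1) = 0.323 * 0.347 = 0.112081
P(A|B2)*P(B2) = 0.311 * 0.653 = 0.203083
P(A) = 0.112081 + 0.203083 = 0.315164

0.315164


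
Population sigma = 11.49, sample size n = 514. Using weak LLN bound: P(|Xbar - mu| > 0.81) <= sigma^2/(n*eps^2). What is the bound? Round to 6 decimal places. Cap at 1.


bound = min(1, sigma^2/(n*eps^2))
sigma^2 = 11.49^2 = 132.0201
n*eps^2 = 514 * 0.81^2 = 514 * 0.6561 = 337.2354
sigma^2/(n*eps^2) = 132.0201 / 337.2354 ≈ 0.39147759

0.391478


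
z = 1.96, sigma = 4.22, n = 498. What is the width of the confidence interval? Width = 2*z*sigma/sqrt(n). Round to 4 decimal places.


width = 2*z*sigma/sqrt(n)
2*z*sigma = 2 * 1.96 * 4.22 = 16.5424
sqrt(498) ≈ 22.315914
width = 16.5424 / 22.315914 ≈ 0.741283

0.7413


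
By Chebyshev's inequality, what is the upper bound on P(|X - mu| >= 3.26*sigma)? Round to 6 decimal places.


P <= 1/k^2
k^2 = 3.26^2 = 10.6276
1/k^2 = 1 / 10.6276 ≈ 0.09409462

0.094095


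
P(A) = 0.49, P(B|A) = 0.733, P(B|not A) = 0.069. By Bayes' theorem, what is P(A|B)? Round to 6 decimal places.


P(A|B) = P(B|A)*P(A) / P(B), P(B) = P(B|A)*P(A) + P(B|not A)*P(not A)
P(B|A)*P(A) = 0.733 * 0.49 = 0.35917
P(B|not A)*P(not A) = 0.069 * 0.51 = 0.03519
P(B) = 0.35917 + 0.03519 = 0.39436
P(A|B) = 0.35917 / 0.39436 ≈ 0.91076681

0.910767


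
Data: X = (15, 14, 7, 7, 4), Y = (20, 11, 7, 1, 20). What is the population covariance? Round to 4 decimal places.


Cov = (1/n)*sum((xi-xbar)(yi-ybar))
n = 5, xbar = 47/5 = 9.4, ybar = 59/5 = 11.8
sum((xi-xbar)(yi-ybar)) = 35.4
Cov = 35.4 / 5 = 7.08

7.0800


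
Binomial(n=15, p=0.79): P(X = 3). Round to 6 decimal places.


P = C(n,k) * p^k * (1-p)^(n-k)
C(15,3) = 455
p^k = 0.79^3 = 0.493039
(1-p)^(n-k) = 0.21^12 ≈ 0.000000007355828
P = 455 * 0.493039 * 0.000000007355828 ≈ 0.000002

0.000002


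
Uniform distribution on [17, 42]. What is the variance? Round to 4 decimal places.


Var = (b-a)^2 / 12
(b-a)^2 = (42 - 17)^2 = 625
Var = 625/12 ≈ 52.083333

52.0833


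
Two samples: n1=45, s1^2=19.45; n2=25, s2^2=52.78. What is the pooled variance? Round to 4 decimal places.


sp^2 = ((n1-1)*s1^2 + (n2-1)*s2^2)/(n1+n2-2)
(n1-1)*s1^2 = 44 * 19.45 = 855.8
(n2-1)*s2^2 = 24 * 52.78 = 1266.72
numerator = 855.8 + 1266.72 = 2122.52
n1+n2-2 = 68
sp^2 = 2122.52 / 68 = 53063/1700 ≈ 31.213529

31.2135


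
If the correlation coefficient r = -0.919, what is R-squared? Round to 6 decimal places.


R^2 = r^2 = (-0.919)^2 = 0.844561

0.844561


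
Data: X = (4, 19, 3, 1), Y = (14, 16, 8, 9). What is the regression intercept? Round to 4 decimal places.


a = ybar - b*xbar, where b = sum((xi-xbar)(yi-ybar)) / sum((xi-xbar)^2)
n = 4, xbar = 27/4 = 6.75, ybar = 47/4 = 11.75
Sxy = sum((xi-xbar)(yi-ybar)) = 75.75
Sxx = sum((xi-xbar)^2) = 204.75
b = Sxy / Sxx = 101/273 ≈ 0.369963
a = 11.75 - 0.369963 * 6.75 = 842/91 ≈ 9.252747

9.2527


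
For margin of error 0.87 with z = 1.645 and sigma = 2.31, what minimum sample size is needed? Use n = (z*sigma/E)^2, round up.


z*sigma/E = 1.645 * 2.31 / 0.87 = 25333/5800 ≈ 4.367759
(z*sigma/E)^2 ≈ 19.077315
round up: n = 20

20


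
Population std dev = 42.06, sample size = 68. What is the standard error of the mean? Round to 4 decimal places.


SE = sigma / sqrt(n)
sqrt(68) ≈ 8.246211
SE = 42.06 / 8.246211 ≈ 5.100524

5.1005


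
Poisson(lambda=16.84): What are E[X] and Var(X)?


E[X] = Var(X) = lambda = 16.84

16.84, 16.84


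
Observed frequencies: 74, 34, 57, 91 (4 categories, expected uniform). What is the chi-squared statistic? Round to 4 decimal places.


chi2 = sum((O-E)^2/E), E = total/4
total = 256, E = 256/4 = 64
(74 - 64)^2 / 64 = 100 / 64 = 1.5625
(34 - 64)^2 / 64 = 900 / 64 = 14.0625
(57 - 64)^2 / 64 = 49 / 64 = 0.765625
(91 - 64)^2 / 64 = 729 / 64 = 11.390625
chi2 = 27.78125

27.7813


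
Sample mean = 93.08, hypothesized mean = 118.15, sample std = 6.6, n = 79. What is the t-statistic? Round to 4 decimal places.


t = (xbar - mu0) / (s/sqrt(n))
xbar - mu0 = 93.08 - 118.15 = -25.07
sqrt(79) ≈ 8.88819442
s/sqrt(n) = 6.6 / 8.88819442 ≈ 0.74255801
t = -25.07 / 0.74255801 ≈ -33.761672

-33.7617


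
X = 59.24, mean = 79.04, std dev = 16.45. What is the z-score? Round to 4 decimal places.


z = (X - mu) / sigma
X - mu = 59.24 - 79.04 = -19.8
z = -19.8 / 16.45 = -396/329 ≈ -1.203647

-1.2036


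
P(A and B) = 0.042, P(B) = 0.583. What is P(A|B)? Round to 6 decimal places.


P(A|B) = P(A and B) / P(B) = 0.042 / 0.583 = 42/583 ≈ 0.07204117

0.072041


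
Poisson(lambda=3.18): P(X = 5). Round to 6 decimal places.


P = e^(-lam) * lam^k / k!
e^(-3.18) ≈ 0.04158566
lam^k = 3.18^5 ≈ 325.188815
k! = 5! = 120
P = 0.04158566 * 325.188815 / 120 ≈ 0.112693

0.112693


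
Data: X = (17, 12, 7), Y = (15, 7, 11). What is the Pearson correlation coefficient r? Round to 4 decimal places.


r = sum((xi-xbar)(yi-ybar)) / sqrt(sum((xi-xbar)^2) * sum((yi-ybar)^2))
n = 3, xbar = 36/3 = 12, ybar = 33/3 = 11
Sxy = sum((xi-xbar)(yi-ybar)) = 20
Sxx = sum((xi-xbar)^2) = 50
Syy = sum((yi-ybar)^2) = 32
sqrt(Sxx*Syy) = 40
r = Sxy / sqrt(Sxx*Syy) = 20 / 40 = 0.5

0.5000


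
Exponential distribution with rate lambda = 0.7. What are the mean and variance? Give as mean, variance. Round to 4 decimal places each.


mean = 1/lam, var = 1/lam^2
mean = 1 / 0.7 = 10/7 ≈ 1.428571
lam^2 = 0.7^2 = 0.49
var = 1 / 0.49 = 100/49 ≈ 2.040816

1.4286, 2.0408


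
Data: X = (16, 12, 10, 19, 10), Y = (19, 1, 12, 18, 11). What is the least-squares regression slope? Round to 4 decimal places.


b = sum((xi-xbar)(yi-ybar)) / sum((xi-xbar)^2)
n = 5, xbar = 67/5 = 13.4, ybar = 61/5 = 12.2
Sxy = sum((xi-xbar)(yi-ybar)) = 70.6
Sxx = sum((xi-xbar)^2) = 63.2
b = Sxy / Sxx = 353/316 ≈ 1.117089

1.1171


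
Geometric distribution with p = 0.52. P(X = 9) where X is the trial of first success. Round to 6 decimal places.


P = (1-p)^(k-1) * p
(1-p)^(k-1) = 0.48^8 ≈ 0.002817928
P = 0.002817928 * 0.52 ≈ 0.001465323

0.001465


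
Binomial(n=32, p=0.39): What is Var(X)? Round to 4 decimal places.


Var = n*p*(1-p) = 32 * 0.39 * 0.61 = 7.6128

7.6128


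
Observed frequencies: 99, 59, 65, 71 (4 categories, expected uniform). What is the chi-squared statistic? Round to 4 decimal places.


chi2 = sum((O-E)^2/E), E = total/4
total = 294, E = 294/4 = 73.5
(99 - 73.5)^2 / 73.5 = 650.25 / 73.5 = 867/98 ≈ 8.846939
(59 - 73.5)^2 / 73.5 = 210.25 / 73.5 = 841/294 ≈ 2.860544
(65 - 73.5)^2 / 73.5 = 72.25 / 73.5 = 289/294 ≈ 0.982993
(71 - 73.5)^2 / 73.5 = 6.25 / 73.5 = 25/294 ≈ 0.085034
chi2 = 626/49 ≈ 12.775510

12.7755
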